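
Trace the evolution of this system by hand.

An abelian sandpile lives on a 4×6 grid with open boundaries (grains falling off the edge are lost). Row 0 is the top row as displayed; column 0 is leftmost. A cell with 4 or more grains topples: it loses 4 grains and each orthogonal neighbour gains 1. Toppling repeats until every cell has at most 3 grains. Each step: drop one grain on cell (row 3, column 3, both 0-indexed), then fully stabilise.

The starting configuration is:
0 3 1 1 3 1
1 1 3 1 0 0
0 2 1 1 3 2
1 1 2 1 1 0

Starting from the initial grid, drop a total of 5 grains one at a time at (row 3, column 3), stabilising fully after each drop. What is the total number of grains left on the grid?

34

0) 0 3 1 1 3 1
1 1 3 1 0 0
0 2 1 1 3 2
1 1 2 1 1 0
1) 0 3 1 1 3 1
1 1 3 1 0 0
0 2 1 1 3 2
1 1 2 2 1 0
2) 0 3 1 1 3 1
1 1 3 1 0 0
0 2 1 1 3 2
1 1 2 3 1 0
3) 0 3 1 1 3 1
1 1 3 1 0 0
0 2 1 2 3 2
1 1 3 0 2 0
4) 0 3 1 1 3 1
1 1 3 1 0 0
0 2 1 2 3 2
1 1 3 1 2 0
5) 0 3 1 1 3 1
1 1 3 1 0 0
0 2 1 2 3 2
1 1 3 2 2 0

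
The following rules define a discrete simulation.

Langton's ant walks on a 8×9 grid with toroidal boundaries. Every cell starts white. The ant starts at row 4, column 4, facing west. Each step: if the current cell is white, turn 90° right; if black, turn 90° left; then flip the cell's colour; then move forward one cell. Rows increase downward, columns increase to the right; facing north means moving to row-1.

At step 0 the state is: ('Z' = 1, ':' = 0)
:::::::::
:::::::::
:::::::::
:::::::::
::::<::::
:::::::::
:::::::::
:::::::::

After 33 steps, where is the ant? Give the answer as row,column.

t=0: :::::::::
:::::::::
:::::::::
:::::::::
::::<::::
:::::::::
:::::::::
:::::::::
t=1: :::::::::
:::::::::
:::::::::
::::^::::
::::Z::::
:::::::::
:::::::::
:::::::::
t=2: :::::::::
:::::::::
:::::::::
::::Z>:::
::::Z::::
:::::::::
:::::::::
:::::::::
t=3: :::::::::
:::::::::
:::::::::
::::ZZ:::
::::Zv:::
:::::::::
:::::::::
:::::::::
t=4: :::::::::
:::::::::
:::::::::
::::ZZ:::
::::<Z:::
:::::::::
:::::::::
:::::::::
t=5: :::::::::
:::::::::
:::::::::
::::ZZ:::
:::::Z:::
::::v::::
:::::::::
:::::::::
t=6: :::::::::
:::::::::
:::::::::
::::ZZ:::
:::::Z:::
:::<Z::::
:::::::::
:::::::::
t=7: :::::::::
:::::::::
:::::::::
::::ZZ:::
:::^:Z:::
:::ZZ::::
:::::::::
:::::::::
t=8: :::::::::
:::::::::
:::::::::
::::ZZ:::
:::Z>Z:::
:::ZZ::::
:::::::::
:::::::::
t=9: :::::::::
:::::::::
:::::::::
::::ZZ:::
:::ZZZ:::
:::Zv::::
:::::::::
:::::::::
t=10: :::::::::
:::::::::
:::::::::
::::ZZ:::
:::ZZZ:::
:::Z:>:::
:::::::::
:::::::::
t=11: :::::::::
:::::::::
:::::::::
::::ZZ:::
:::ZZZ:::
:::Z:Z:::
:::::v:::
:::::::::
t=12: :::::::::
:::::::::
:::::::::
::::ZZ:::
:::ZZZ:::
:::Z:Z:::
::::<Z:::
:::::::::
t=13: :::::::::
:::::::::
:::::::::
::::ZZ:::
:::ZZZ:::
:::Z^Z:::
::::ZZ:::
:::::::::
t=14: :::::::::
:::::::::
:::::::::
::::ZZ:::
:::ZZZ:::
:::ZZ>:::
::::ZZ:::
:::::::::
t=15: :::::::::
:::::::::
:::::::::
::::ZZ:::
:::ZZ^:::
:::ZZ::::
::::ZZ:::
:::::::::
t=16: :::::::::
:::::::::
:::::::::
::::ZZ:::
:::Z<::::
:::ZZ::::
::::ZZ:::
:::::::::
t=17: :::::::::
:::::::::
:::::::::
::::ZZ:::
:::Z:::::
:::Zv::::
::::ZZ:::
:::::::::
t=18: :::::::::
:::::::::
:::::::::
::::ZZ:::
:::Z:::::
:::Z:>:::
::::ZZ:::
:::::::::
t=19: :::::::::
:::::::::
:::::::::
::::ZZ:::
:::Z:::::
:::Z:Z:::
::::Zv:::
:::::::::
t=20: :::::::::
:::::::::
:::::::::
::::ZZ:::
:::Z:::::
:::Z:Z:::
::::Z:>::
:::::::::
t=21: :::::::::
:::::::::
:::::::::
::::ZZ:::
:::Z:::::
:::Z:Z:::
::::Z:Z::
::::::v::
t=22: :::::::::
:::::::::
:::::::::
::::ZZ:::
:::Z:::::
:::Z:Z:::
::::Z:Z::
:::::<Z::
t=23: :::::::::
:::::::::
:::::::::
::::ZZ:::
:::Z:::::
:::Z:Z:::
::::Z^Z::
:::::ZZ::
t=24: :::::::::
:::::::::
:::::::::
::::ZZ:::
:::Z:::::
:::Z:Z:::
::::ZZ>::
:::::ZZ::
t=25: :::::::::
:::::::::
:::::::::
::::ZZ:::
:::Z:::::
:::Z:Z^::
::::ZZ:::
:::::ZZ::
t=26: :::::::::
:::::::::
:::::::::
::::ZZ:::
:::Z:::::
:::Z:ZZ>:
::::ZZ:::
:::::ZZ::
t=27: :::::::::
:::::::::
:::::::::
::::ZZ:::
:::Z:::::
:::Z:ZZZ:
::::ZZ:v:
:::::ZZ::
t=28: :::::::::
:::::::::
:::::::::
::::ZZ:::
:::Z:::::
:::Z:ZZZ:
::::ZZ<Z:
:::::ZZ::
t=29: :::::::::
:::::::::
:::::::::
::::ZZ:::
:::Z:::::
:::Z:Z^Z:
::::ZZZZ:
:::::ZZ::
t=30: :::::::::
:::::::::
:::::::::
::::ZZ:::
:::Z:::::
:::Z:<:Z:
::::ZZZZ:
:::::ZZ::
t=31: :::::::::
:::::::::
:::::::::
::::ZZ:::
:::Z:::::
:::Z:::Z:
::::ZvZZ:
:::::ZZ::
t=32: :::::::::
:::::::::
:::::::::
::::ZZ:::
:::Z:::::
:::Z:::Z:
::::Z:>Z:
:::::ZZ::
t=33: :::::::::
:::::::::
:::::::::
::::ZZ:::
:::Z:::::
:::Z::^Z:
::::Z::Z:
:::::ZZ::

5,6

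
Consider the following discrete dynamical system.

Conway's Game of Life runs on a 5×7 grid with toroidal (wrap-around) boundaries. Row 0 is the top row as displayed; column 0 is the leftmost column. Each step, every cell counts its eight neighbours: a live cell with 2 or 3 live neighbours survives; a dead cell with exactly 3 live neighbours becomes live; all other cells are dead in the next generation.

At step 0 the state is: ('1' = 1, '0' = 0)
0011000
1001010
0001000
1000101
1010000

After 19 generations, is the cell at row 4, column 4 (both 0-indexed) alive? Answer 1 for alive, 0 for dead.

0

[0] 0011000
1001010
0001000
1000101
1010000
[1] 0011101
0001000
1001010
1101001
1010001
[2] 1110111
0000011
1101000
0001110
0000100
[3] 1101100
0001000
1011000
0011010
1110000
[4] 1001100
1000000
0100000
1000101
1000001
[5] 1100000
1100000
0100001
0100011
0101100
[6] 0000000
0010001
0110011
0100111
0100111
[7] 1000001
1110011
0111100
0101000
0000101
[8] 0000000
0000110
0000111
1100010
0000011
[9] 0000101
0000101
1000000
1000000
1000011
[10] 0000100
1000001
1000001
1100000
1000010
[11] 1000010
1000011
0000000
0100000
1100001
[12] 0000010
1000010
1000001
0100000
0100001
[13] 1000010
1000010
1100001
0100001
1000000
[14] 1100000
0000010
0100010
0100001
1100000
[15] 1100001
1100001
1000011
0110001
0010001
[16] 0010010
0000000
0010010
0110000
0010011
[17] 0000011
0000000
0110000
0111011
0011011
[18] 0000111
0000000
1101000
0000011
0101000
[19] 0000110
1000111
1000001
0100101
1000000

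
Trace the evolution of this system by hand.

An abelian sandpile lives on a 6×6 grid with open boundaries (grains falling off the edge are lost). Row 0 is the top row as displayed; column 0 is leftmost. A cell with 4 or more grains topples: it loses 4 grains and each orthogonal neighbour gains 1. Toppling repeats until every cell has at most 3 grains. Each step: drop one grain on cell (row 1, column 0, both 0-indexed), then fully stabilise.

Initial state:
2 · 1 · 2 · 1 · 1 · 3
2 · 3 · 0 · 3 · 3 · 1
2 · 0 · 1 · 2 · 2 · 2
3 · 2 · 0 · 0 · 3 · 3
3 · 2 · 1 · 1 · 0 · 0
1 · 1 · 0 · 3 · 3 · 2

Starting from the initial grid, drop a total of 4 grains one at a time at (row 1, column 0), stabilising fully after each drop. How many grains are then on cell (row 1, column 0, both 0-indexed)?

3

[0] 2 · 1 · 2 · 1 · 1 · 3
2 · 3 · 0 · 3 · 3 · 1
2 · 0 · 1 · 2 · 2 · 2
3 · 2 · 0 · 0 · 3 · 3
3 · 2 · 1 · 1 · 0 · 0
1 · 1 · 0 · 3 · 3 · 2
[1] 2 · 1 · 2 · 1 · 1 · 3
3 · 3 · 0 · 3 · 3 · 1
2 · 0 · 1 · 2 · 2 · 2
3 · 2 · 0 · 0 · 3 · 3
3 · 2 · 1 · 1 · 0 · 0
1 · 1 · 0 · 3 · 3 · 2
[2] 3 · 2 · 2 · 1 · 1 · 3
1 · 0 · 1 · 3 · 3 · 1
3 · 1 · 1 · 2 · 2 · 2
3 · 2 · 0 · 0 · 3 · 3
3 · 2 · 1 · 1 · 0 · 0
1 · 1 · 0 · 3 · 3 · 2
[3] 3 · 2 · 2 · 1 · 1 · 3
2 · 0 · 1 · 3 · 3 · 1
3 · 1 · 1 · 2 · 2 · 2
3 · 2 · 0 · 0 · 3 · 3
3 · 2 · 1 · 1 · 0 · 0
1 · 1 · 0 · 3 · 3 · 2
[4] 3 · 2 · 2 · 1 · 1 · 3
3 · 0 · 1 · 3 · 3 · 1
3 · 1 · 1 · 2 · 2 · 2
3 · 2 · 0 · 0 · 3 · 3
3 · 2 · 1 · 1 · 0 · 0
1 · 1 · 0 · 3 · 3 · 2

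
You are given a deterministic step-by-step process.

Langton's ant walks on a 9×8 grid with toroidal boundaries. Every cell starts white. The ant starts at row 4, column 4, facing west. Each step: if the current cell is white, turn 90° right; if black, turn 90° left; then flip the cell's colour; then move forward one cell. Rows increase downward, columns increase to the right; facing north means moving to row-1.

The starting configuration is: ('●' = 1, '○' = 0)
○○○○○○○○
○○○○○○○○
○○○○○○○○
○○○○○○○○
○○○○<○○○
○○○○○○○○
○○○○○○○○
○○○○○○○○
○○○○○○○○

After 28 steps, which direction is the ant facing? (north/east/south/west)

gen 0: ○○○○○○○○
○○○○○○○○
○○○○○○○○
○○○○○○○○
○○○○<○○○
○○○○○○○○
○○○○○○○○
○○○○○○○○
○○○○○○○○
gen 1: ○○○○○○○○
○○○○○○○○
○○○○○○○○
○○○○^○○○
○○○○●○○○
○○○○○○○○
○○○○○○○○
○○○○○○○○
○○○○○○○○
gen 2: ○○○○○○○○
○○○○○○○○
○○○○○○○○
○○○○●>○○
○○○○●○○○
○○○○○○○○
○○○○○○○○
○○○○○○○○
○○○○○○○○
gen 3: ○○○○○○○○
○○○○○○○○
○○○○○○○○
○○○○●●○○
○○○○●v○○
○○○○○○○○
○○○○○○○○
○○○○○○○○
○○○○○○○○
gen 4: ○○○○○○○○
○○○○○○○○
○○○○○○○○
○○○○●●○○
○○○○<●○○
○○○○○○○○
○○○○○○○○
○○○○○○○○
○○○○○○○○
gen 5: ○○○○○○○○
○○○○○○○○
○○○○○○○○
○○○○●●○○
○○○○○●○○
○○○○v○○○
○○○○○○○○
○○○○○○○○
○○○○○○○○
gen 6: ○○○○○○○○
○○○○○○○○
○○○○○○○○
○○○○●●○○
○○○○○●○○
○○○<●○○○
○○○○○○○○
○○○○○○○○
○○○○○○○○
gen 7: ○○○○○○○○
○○○○○○○○
○○○○○○○○
○○○○●●○○
○○○^○●○○
○○○●●○○○
○○○○○○○○
○○○○○○○○
○○○○○○○○
gen 8: ○○○○○○○○
○○○○○○○○
○○○○○○○○
○○○○●●○○
○○○●>●○○
○○○●●○○○
○○○○○○○○
○○○○○○○○
○○○○○○○○
gen 9: ○○○○○○○○
○○○○○○○○
○○○○○○○○
○○○○●●○○
○○○●●●○○
○○○●v○○○
○○○○○○○○
○○○○○○○○
○○○○○○○○
gen 10: ○○○○○○○○
○○○○○○○○
○○○○○○○○
○○○○●●○○
○○○●●●○○
○○○●○>○○
○○○○○○○○
○○○○○○○○
○○○○○○○○
gen 11: ○○○○○○○○
○○○○○○○○
○○○○○○○○
○○○○●●○○
○○○●●●○○
○○○●○●○○
○○○○○v○○
○○○○○○○○
○○○○○○○○
gen 12: ○○○○○○○○
○○○○○○○○
○○○○○○○○
○○○○●●○○
○○○●●●○○
○○○●○●○○
○○○○<●○○
○○○○○○○○
○○○○○○○○
gen 13: ○○○○○○○○
○○○○○○○○
○○○○○○○○
○○○○●●○○
○○○●●●○○
○○○●^●○○
○○○○●●○○
○○○○○○○○
○○○○○○○○
gen 14: ○○○○○○○○
○○○○○○○○
○○○○○○○○
○○○○●●○○
○○○●●●○○
○○○●●>○○
○○○○●●○○
○○○○○○○○
○○○○○○○○
gen 15: ○○○○○○○○
○○○○○○○○
○○○○○○○○
○○○○●●○○
○○○●●^○○
○○○●●○○○
○○○○●●○○
○○○○○○○○
○○○○○○○○
gen 16: ○○○○○○○○
○○○○○○○○
○○○○○○○○
○○○○●●○○
○○○●<○○○
○○○●●○○○
○○○○●●○○
○○○○○○○○
○○○○○○○○
gen 17: ○○○○○○○○
○○○○○○○○
○○○○○○○○
○○○○●●○○
○○○●○○○○
○○○●v○○○
○○○○●●○○
○○○○○○○○
○○○○○○○○
gen 18: ○○○○○○○○
○○○○○○○○
○○○○○○○○
○○○○●●○○
○○○●○○○○
○○○●○>○○
○○○○●●○○
○○○○○○○○
○○○○○○○○
gen 19: ○○○○○○○○
○○○○○○○○
○○○○○○○○
○○○○●●○○
○○○●○○○○
○○○●○●○○
○○○○●v○○
○○○○○○○○
○○○○○○○○
gen 20: ○○○○○○○○
○○○○○○○○
○○○○○○○○
○○○○●●○○
○○○●○○○○
○○○●○●○○
○○○○●○>○
○○○○○○○○
○○○○○○○○
gen 21: ○○○○○○○○
○○○○○○○○
○○○○○○○○
○○○○●●○○
○○○●○○○○
○○○●○●○○
○○○○●○●○
○○○○○○v○
○○○○○○○○
gen 22: ○○○○○○○○
○○○○○○○○
○○○○○○○○
○○○○●●○○
○○○●○○○○
○○○●○●○○
○○○○●○●○
○○○○○<●○
○○○○○○○○
gen 23: ○○○○○○○○
○○○○○○○○
○○○○○○○○
○○○○●●○○
○○○●○○○○
○○○●○●○○
○○○○●^●○
○○○○○●●○
○○○○○○○○
gen 24: ○○○○○○○○
○○○○○○○○
○○○○○○○○
○○○○●●○○
○○○●○○○○
○○○●○●○○
○○○○●●>○
○○○○○●●○
○○○○○○○○
gen 25: ○○○○○○○○
○○○○○○○○
○○○○○○○○
○○○○●●○○
○○○●○○○○
○○○●○●^○
○○○○●●○○
○○○○○●●○
○○○○○○○○
gen 26: ○○○○○○○○
○○○○○○○○
○○○○○○○○
○○○○●●○○
○○○●○○○○
○○○●○●●>
○○○○●●○○
○○○○○●●○
○○○○○○○○
gen 27: ○○○○○○○○
○○○○○○○○
○○○○○○○○
○○○○●●○○
○○○●○○○○
○○○●○●●●
○○○○●●○v
○○○○○●●○
○○○○○○○○
gen 28: ○○○○○○○○
○○○○○○○○
○○○○○○○○
○○○○●●○○
○○○●○○○○
○○○●○●●●
○○○○●●<●
○○○○○●●○
○○○○○○○○

west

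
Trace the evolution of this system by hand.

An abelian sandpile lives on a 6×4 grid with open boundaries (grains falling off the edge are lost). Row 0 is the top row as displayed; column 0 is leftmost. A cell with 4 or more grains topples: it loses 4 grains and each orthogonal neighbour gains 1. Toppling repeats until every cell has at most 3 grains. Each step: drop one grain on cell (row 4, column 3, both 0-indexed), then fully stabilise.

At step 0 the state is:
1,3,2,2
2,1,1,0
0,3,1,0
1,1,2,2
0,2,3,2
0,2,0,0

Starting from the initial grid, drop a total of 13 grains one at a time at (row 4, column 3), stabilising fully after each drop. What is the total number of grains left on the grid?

37

0) 1,3,2,2
2,1,1,0
0,3,1,0
1,1,2,2
0,2,3,2
0,2,0,0
1) 1,3,2,2
2,1,1,0
0,3,1,0
1,1,2,2
0,2,3,3
0,2,0,0
2) 1,3,2,2
2,1,1,0
0,3,1,0
1,1,3,3
0,3,0,1
0,2,1,1
3) 1,3,2,2
2,1,1,0
0,3,1,0
1,1,3,3
0,3,0,2
0,2,1,1
4) 1,3,2,2
2,1,1,0
0,3,1,0
1,1,3,3
0,3,0,3
0,2,1,1
5) 1,3,2,2
2,1,1,0
0,3,2,1
1,2,0,1
0,3,2,1
0,2,1,2
6) 1,3,2,2
2,1,1,0
0,3,2,1
1,2,0,1
0,3,2,2
0,2,1,2
7) 1,3,2,2
2,1,1,0
0,3,2,1
1,2,0,1
0,3,2,3
0,2,1,2
8) 1,3,2,2
2,1,1,0
0,3,2,1
1,2,0,2
0,3,3,0
0,2,1,3
9) 1,3,2,2
2,1,1,0
0,3,2,1
1,2,0,2
0,3,3,1
0,2,1,3
10) 1,3,2,2
2,1,1,0
0,3,2,1
1,2,0,2
0,3,3,2
0,2,1,3
11) 1,3,2,2
2,1,1,0
0,3,2,1
1,2,0,2
0,3,3,3
0,2,1,3
12) 1,3,2,2
2,1,1,0
0,3,2,1
1,3,1,3
1,0,1,2
0,3,3,0
13) 1,3,2,2
2,1,1,0
0,3,2,1
1,3,1,3
1,0,1,3
0,3,3,0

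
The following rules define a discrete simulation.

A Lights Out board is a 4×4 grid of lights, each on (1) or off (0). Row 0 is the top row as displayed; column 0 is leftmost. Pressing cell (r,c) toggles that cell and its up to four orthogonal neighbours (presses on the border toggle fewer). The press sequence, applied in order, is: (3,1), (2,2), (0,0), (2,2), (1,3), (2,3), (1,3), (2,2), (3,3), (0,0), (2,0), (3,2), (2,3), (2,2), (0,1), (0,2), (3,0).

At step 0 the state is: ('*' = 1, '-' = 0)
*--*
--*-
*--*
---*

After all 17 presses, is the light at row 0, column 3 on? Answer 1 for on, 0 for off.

t=0: *--*
--*-
*--*
---*
t=1: *--*
--*-
**-*
****
t=2: *--*
----
*-*-
**-*
t=3: -*-*
*---
*-*-
**-*
t=4: -*-*
*-*-
**-*
****
t=5: -*--
*--*
**--
****
t=6: -*--
*---
****
***-
t=7: -*-*
*-**
***-
***-
t=8: -*-*
*--*
*--*
**--
t=9: -*-*
*--*
*---
****
t=10: *--*
---*
*---
****
t=11: *--*
*--*
-*--
-***
t=12: *--*
*--*
-**-
----
t=13: *--*
*---
-*-*
---*
t=14: *--*
*-*-
--*-
--**
t=15: -***
***-
--*-
--**
t=16: ----
**--
--*-
--**
t=17: ----
**--
*-*-
****

0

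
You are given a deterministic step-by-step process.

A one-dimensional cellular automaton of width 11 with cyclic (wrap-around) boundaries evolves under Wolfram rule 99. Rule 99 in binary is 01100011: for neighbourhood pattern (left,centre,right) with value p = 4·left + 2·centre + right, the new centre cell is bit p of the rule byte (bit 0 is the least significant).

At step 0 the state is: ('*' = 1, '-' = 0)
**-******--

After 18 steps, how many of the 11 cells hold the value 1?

6

[0] **-******--
[1] -**-----*-*
[2] *-*-****-*-
[3] -*-*---**-*
[4] *-*--**-**-
[5] -*--*-**-**
[6] *--*-*-**-*
[7] *-*-*-*-**-
[8] -*-*-*-*-**
[9] *-*-*-*-*-*
[10] **-*-*-*-*-
[11] -**-*-*-*-*
[12] *-**-*-*-*-
[13] -*-**-*-*-*
[14] *-*-**-*-*-
[15] -*-*-**-*-*
[16] *-*-*-**-*-
[17] -*-*-*-**-*
[18] *-*-*-*-**-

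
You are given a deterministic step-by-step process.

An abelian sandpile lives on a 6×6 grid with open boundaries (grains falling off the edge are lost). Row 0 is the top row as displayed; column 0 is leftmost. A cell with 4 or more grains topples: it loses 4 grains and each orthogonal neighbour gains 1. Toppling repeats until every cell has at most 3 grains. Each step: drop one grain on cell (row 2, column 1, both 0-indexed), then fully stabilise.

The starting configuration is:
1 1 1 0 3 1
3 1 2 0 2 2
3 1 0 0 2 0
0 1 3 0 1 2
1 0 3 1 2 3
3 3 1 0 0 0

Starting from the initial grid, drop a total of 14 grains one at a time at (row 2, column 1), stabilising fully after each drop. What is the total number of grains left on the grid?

k=0  1 1 1 0 3 1
3 1 2 0 2 2
3 1 0 0 2 0
0 1 3 0 1 2
1 0 3 1 2 3
3 3 1 0 0 0
k=1  1 1 1 0 3 1
3 1 2 0 2 2
3 2 0 0 2 0
0 1 3 0 1 2
1 0 3 1 2 3
3 3 1 0 0 0
k=2  1 1 1 0 3 1
3 1 2 0 2 2
3 3 0 0 2 0
0 1 3 0 1 2
1 0 3 1 2 3
3 3 1 0 0 0
k=3  2 1 1 0 3 1
0 3 2 0 2 2
1 1 1 0 2 0
1 2 3 0 1 2
1 0 3 1 2 3
3 3 1 0 0 0
k=4  2 1 1 0 3 1
0 3 2 0 2 2
1 2 1 0 2 0
1 2 3 0 1 2
1 0 3 1 2 3
3 3 1 0 0 0
k=5  2 1 1 0 3 1
0 3 2 0 2 2
1 3 1 0 2 0
1 2 3 0 1 2
1 0 3 1 2 3
3 3 1 0 0 0
k=6  2 2 1 0 3 1
1 0 3 0 2 2
2 1 2 0 2 0
1 3 3 0 1 2
1 0 3 1 2 3
3 3 1 0 0 0
k=7  2 2 1 0 3 1
1 0 3 0 2 2
2 2 2 0 2 0
1 3 3 0 1 2
1 0 3 1 2 3
3 3 1 0 0 0
k=8  2 2 1 0 3 1
1 0 3 0 2 2
2 3 2 0 2 0
1 3 3 0 1 2
1 0 3 1 2 3
3 3 1 0 0 0
k=9  2 2 2 0 3 1
1 2 0 1 2 2
3 2 1 1 2 0
2 1 2 1 1 2
1 2 0 2 2 3
3 3 2 0 0 0
k=10  2 2 2 0 3 1
1 2 0 1 2 2
3 3 1 1 2 0
2 1 2 1 1 2
1 2 0 2 2 3
3 3 2 0 0 0
k=11  2 2 2 0 3 1
2 3 0 1 2 2
0 1 2 1 2 0
3 2 2 1 1 2
1 2 0 2 2 3
3 3 2 0 0 0
k=12  2 2 2 0 3 1
2 3 0 1 2 2
0 2 2 1 2 0
3 2 2 1 1 2
1 2 0 2 2 3
3 3 2 0 0 0
k=13  2 2 2 0 3 1
2 3 0 1 2 2
0 3 2 1 2 0
3 2 2 1 1 2
1 2 0 2 2 3
3 3 2 0 0 0
k=14  2 3 2 0 3 1
3 0 1 1 2 2
1 1 3 1 2 0
3 3 2 1 1 2
1 2 0 2 2 3
3 3 2 0 0 0

58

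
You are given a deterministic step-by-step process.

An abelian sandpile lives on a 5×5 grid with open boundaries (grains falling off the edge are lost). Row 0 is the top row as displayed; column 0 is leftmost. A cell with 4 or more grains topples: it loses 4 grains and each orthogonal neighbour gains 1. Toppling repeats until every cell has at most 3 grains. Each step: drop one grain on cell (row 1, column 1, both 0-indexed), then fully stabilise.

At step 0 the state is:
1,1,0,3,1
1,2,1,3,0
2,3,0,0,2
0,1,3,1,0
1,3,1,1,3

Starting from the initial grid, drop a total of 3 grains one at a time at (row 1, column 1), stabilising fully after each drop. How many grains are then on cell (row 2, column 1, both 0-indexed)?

0

[0] 1,1,0,3,1
1,2,1,3,0
2,3,0,0,2
0,1,3,1,0
1,3,1,1,3
[1] 1,1,0,3,1
1,3,1,3,0
2,3,0,0,2
0,1,3,1,0
1,3,1,1,3
[2] 1,2,0,3,1
2,1,2,3,0
3,0,1,0,2
0,2,3,1,0
1,3,1,1,3
[3] 1,2,0,3,1
2,2,2,3,0
3,0,1,0,2
0,2,3,1,0
1,3,1,1,3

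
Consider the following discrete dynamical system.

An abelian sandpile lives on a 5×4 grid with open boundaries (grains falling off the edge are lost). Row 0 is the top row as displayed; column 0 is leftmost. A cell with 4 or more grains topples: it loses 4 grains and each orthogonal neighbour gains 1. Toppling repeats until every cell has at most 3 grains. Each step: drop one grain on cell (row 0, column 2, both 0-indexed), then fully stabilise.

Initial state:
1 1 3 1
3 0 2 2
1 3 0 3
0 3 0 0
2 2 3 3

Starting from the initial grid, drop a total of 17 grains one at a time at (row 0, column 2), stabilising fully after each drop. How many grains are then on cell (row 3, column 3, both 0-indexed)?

gen 0: 1 1 3 1
3 0 2 2
1 3 0 3
0 3 0 0
2 2 3 3
gen 1: 1 2 0 2
3 0 3 2
1 3 0 3
0 3 0 0
2 2 3 3
gen 2: 1 2 1 2
3 0 3 2
1 3 0 3
0 3 0 0
2 2 3 3
gen 3: 1 2 2 2
3 0 3 2
1 3 0 3
0 3 0 0
2 2 3 3
gen 4: 1 2 3 2
3 0 3 2
1 3 0 3
0 3 0 0
2 2 3 3
gen 5: 1 3 1 3
3 1 0 3
1 3 1 3
0 3 0 0
2 2 3 3
gen 6: 1 3 2 3
3 1 0 3
1 3 1 3
0 3 0 0
2 2 3 3
gen 7: 1 3 3 3
3 1 0 3
1 3 1 3
0 3 0 0
2 2 3 3
gen 8: 2 0 2 1
3 2 2 1
1 3 2 0
0 3 0 1
2 2 3 3
gen 9: 2 0 3 1
3 2 2 1
1 3 2 0
0 3 0 1
2 2 3 3
gen 10: 2 1 0 2
3 2 3 1
1 3 2 0
0 3 0 1
2 2 3 3
gen 11: 2 1 1 2
3 2 3 1
1 3 2 0
0 3 0 1
2 2 3 3
gen 12: 2 1 2 2
3 2 3 1
1 3 2 0
0 3 0 1
2 2 3 3
gen 13: 2 1 3 2
3 2 3 1
1 3 2 0
0 3 0 1
2 2 3 3
gen 14: 2 2 1 3
3 3 0 2
1 3 3 0
0 3 0 1
2 2 3 3
gen 15: 2 2 2 3
3 3 0 2
1 3 3 0
0 3 0 1
2 2 3 3
gen 16: 2 2 3 3
3 3 0 2
1 3 3 0
0 3 0 1
2 2 3 3
gen 17: 2 3 1 0
3 3 1 3
1 3 3 0
0 3 0 1
2 2 3 3

1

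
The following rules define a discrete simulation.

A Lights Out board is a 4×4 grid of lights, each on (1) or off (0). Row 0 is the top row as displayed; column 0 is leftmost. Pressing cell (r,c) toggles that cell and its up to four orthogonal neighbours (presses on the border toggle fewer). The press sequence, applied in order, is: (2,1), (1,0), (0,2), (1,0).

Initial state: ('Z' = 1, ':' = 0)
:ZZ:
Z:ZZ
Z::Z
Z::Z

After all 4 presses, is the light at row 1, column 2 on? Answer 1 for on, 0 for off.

0) :ZZ:
Z:ZZ
Z::Z
Z::Z
1) :ZZ:
ZZZZ
:ZZZ
ZZ:Z
2) ZZZ:
::ZZ
ZZZZ
ZZ:Z
3) Z::Z
:::Z
ZZZZ
ZZ:Z
4) :::Z
ZZ:Z
:ZZZ
ZZ:Z

0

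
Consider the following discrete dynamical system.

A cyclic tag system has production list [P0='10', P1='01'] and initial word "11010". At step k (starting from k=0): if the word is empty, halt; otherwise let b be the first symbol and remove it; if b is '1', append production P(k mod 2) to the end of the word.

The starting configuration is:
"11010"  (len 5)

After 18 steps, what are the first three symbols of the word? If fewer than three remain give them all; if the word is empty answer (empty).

step 0: "11010"  (len 5)
step 1: "101010"  (len 6)
step 2: "0101001"  (len 7)
step 3: "101001"  (len 6)
step 4: "0100101"  (len 7)
step 5: "100101"  (len 6)
step 6: "0010101"  (len 7)
step 7: "010101"  (len 6)
step 8: "10101"  (len 5)
step 9: "010110"  (len 6)
step 10: "10110"  (len 5)
step 11: "011010"  (len 6)
step 12: "11010"  (len 5)
step 13: "101010"  (len 6)
step 14: "0101001"  (len 7)
step 15: "101001"  (len 6)
step 16: "0100101"  (len 7)
step 17: "100101"  (len 6)
step 18: "0010101"  (len 7)

001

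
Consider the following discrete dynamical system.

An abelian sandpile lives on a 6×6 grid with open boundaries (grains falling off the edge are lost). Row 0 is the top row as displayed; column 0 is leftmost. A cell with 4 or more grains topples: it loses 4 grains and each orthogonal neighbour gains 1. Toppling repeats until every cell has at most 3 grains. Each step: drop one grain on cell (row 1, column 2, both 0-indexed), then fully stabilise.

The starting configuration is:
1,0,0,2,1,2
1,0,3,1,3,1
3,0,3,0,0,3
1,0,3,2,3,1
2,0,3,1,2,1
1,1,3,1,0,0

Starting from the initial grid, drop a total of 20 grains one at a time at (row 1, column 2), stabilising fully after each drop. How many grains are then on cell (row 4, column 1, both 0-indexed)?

1

0) 1,0,0,2,1,2
1,0,3,1,3,1
3,0,3,0,0,3
1,0,3,2,3,1
2,0,3,1,2,1
1,1,3,1,0,0
1) 1,0,1,2,1,2
1,1,1,2,3,1
3,1,1,1,0,3
1,1,1,3,3,1
2,1,1,2,2,1
1,2,0,2,0,0
2) 1,0,1,2,1,2
1,1,2,2,3,1
3,1,1,1,0,3
1,1,1,3,3,1
2,1,1,2,2,1
1,2,0,2,0,0
3) 1,0,1,2,1,2
1,1,3,2,3,1
3,1,1,1,0,3
1,1,1,3,3,1
2,1,1,2,2,1
1,2,0,2,0,0
4) 1,0,2,2,1,2
1,2,0,3,3,1
3,1,2,1,0,3
1,1,1,3,3,1
2,1,1,2,2,1
1,2,0,2,0,0
5) 1,0,2,2,1,2
1,2,1,3,3,1
3,1,2,1,0,3
1,1,1,3,3,1
2,1,1,2,2,1
1,2,0,2,0,0
6) 1,0,2,2,1,2
1,2,2,3,3,1
3,1,2,1,0,3
1,1,1,3,3,1
2,1,1,2,2,1
1,2,0,2,0,0
7) 1,0,2,2,1,2
1,2,3,3,3,1
3,1,2,1,0,3
1,1,1,3,3,1
2,1,1,2,2,1
1,2,0,2,0,0
8) 1,0,3,3,2,2
1,3,1,1,0,2
3,1,3,2,1,3
1,1,1,3,3,1
2,1,1,2,2,1
1,2,0,2,0,0
9) 1,0,3,3,2,2
1,3,2,1,0,2
3,1,3,2,1,3
1,1,1,3,3,1
2,1,1,2,2,1
1,2,0,2,0,0
10) 1,0,3,3,2,2
1,3,3,1,0,2
3,1,3,2,1,3
1,1,1,3,3,1
2,1,1,2,2,1
1,2,0,2,0,0
11) 1,2,1,0,3,2
2,0,3,3,0,2
3,3,0,3,1,3
1,1,2,3,3,1
2,1,1,2,2,1
1,2,0,2,0,0
12) 1,2,2,1,3,2
2,1,1,1,1,2
3,3,2,1,3,3
1,1,3,1,0,2
2,1,1,3,3,1
1,2,0,2,0,0
13) 1,2,2,1,3,2
2,1,2,1,1,2
3,3,2,1,3,3
1,1,3,1,0,2
2,1,1,3,3,1
1,2,0,2,0,0
14) 1,2,2,1,3,2
2,1,3,1,1,2
3,3,2,1,3,3
1,1,3,1,0,2
2,1,1,3,3,1
1,2,0,2,0,0
15) 1,2,3,1,3,2
2,2,0,2,1,2
3,3,3,1,3,3
1,1,3,1,0,2
2,1,1,3,3,1
1,2,0,2,0,0
16) 1,2,3,1,3,2
2,2,1,2,1,2
3,3,3,1,3,3
1,1,3,1,0,2
2,1,1,3,3,1
1,2,0,2,0,0
17) 1,2,3,1,3,2
2,2,2,2,1,2
3,3,3,1,3,3
1,1,3,1,0,2
2,1,1,3,3,1
1,2,0,2,0,0
18) 1,2,3,1,3,2
2,2,3,2,1,2
3,3,3,1,3,3
1,1,3,1,0,2
2,1,1,3,3,1
1,2,0,2,0,0
19) 3,0,1,2,3,2
0,2,3,3,1,2
1,2,2,2,3,3
2,3,0,2,0,2
2,1,2,3,3,1
1,2,0,2,0,0
20) 3,0,2,3,3,2
0,3,1,0,2,2
1,2,3,3,3,3
2,3,0,2,0,2
2,1,2,3,3,1
1,2,0,2,0,0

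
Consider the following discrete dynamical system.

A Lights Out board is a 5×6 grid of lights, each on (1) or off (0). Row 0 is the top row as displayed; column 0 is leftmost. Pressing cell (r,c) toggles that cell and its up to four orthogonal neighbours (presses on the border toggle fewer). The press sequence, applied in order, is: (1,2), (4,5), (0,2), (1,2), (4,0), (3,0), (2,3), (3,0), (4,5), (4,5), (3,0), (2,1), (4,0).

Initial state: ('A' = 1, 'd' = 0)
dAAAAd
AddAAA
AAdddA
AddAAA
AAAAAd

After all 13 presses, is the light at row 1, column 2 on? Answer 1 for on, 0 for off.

gen 0: dAAAAd
AddAAA
AAdddA
AddAAA
AAAAAd
gen 1: dAdAAd
AAAdAA
AAAddA
AddAAA
AAAAAd
gen 2: dAdAAd
AAAdAA
AAAddA
AddAAd
AAAAdA
gen 3: ddAdAd
AAddAA
AAAddA
AddAAd
AAAAdA
gen 4: ddddAd
AdAAAA
AAdddA
AddAAd
AAAAdA
gen 5: ddddAd
AdAAAA
AAdddA
dddAAd
ddAAdA
gen 6: ddddAd
AdAAAA
dAdddA
AAdAAd
AdAAdA
gen 7: ddddAd
AdAdAA
dAAAAA
AAddAd
AdAAdA
gen 8: ddddAd
AdAdAA
AAAAAA
ddddAd
ddAAdA
gen 9: ddddAd
AdAdAA
AAAAAA
ddddAA
ddAAAd
gen 10: ddddAd
AdAdAA
AAAAAA
ddddAd
ddAAdA
gen 11: ddddAd
AdAdAA
dAAAAA
AAddAd
AdAAdA
gen 12: ddddAd
AAAdAA
AddAAA
AdddAd
AdAAdA
gen 13: ddddAd
AAAdAA
AddAAA
ddddAd
dAAAdA

1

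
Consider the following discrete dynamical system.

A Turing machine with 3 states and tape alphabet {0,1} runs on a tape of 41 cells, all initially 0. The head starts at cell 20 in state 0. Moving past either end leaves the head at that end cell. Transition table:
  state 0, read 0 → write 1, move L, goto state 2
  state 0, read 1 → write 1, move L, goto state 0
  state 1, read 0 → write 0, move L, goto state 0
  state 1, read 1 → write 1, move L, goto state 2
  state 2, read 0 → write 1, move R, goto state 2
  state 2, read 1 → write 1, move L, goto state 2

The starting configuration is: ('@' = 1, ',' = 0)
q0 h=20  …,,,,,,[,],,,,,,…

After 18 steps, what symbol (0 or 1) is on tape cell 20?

k=0  q0 h=20  …,,,,,,[,],,,,,,…
k=1  q2 h=19  …,,,,,,[,]@,,,,,…
k=2  q2 h=20  …,,,,,@[@],,,,,,…
k=3  q2 h=19  …,,,,,,[@]@,,,,,…
k=4  q2 h=18  …,,,,,,[,]@@,,,,…
k=5  q2 h=19  …,,,,,@[@]@,,,,,…
k=6  q2 h=18  …,,,,,,[@]@@,,,,…
k=7  q2 h=17  …,,,,,,[,]@@@,,,…
k=8  q2 h=18  …,,,,,@[@]@@,,,,…
k=9  q2 h=17  …,,,,,,[@]@@@,,,…
k=10  q2 h=16  …,,,,,,[,]@@@@,,…
k=11  q2 h=17  …,,,,,@[@]@@@,,,…
k=12  q2 h=16  …,,,,,,[@]@@@@,,…
k=13  q2 h=15  …,,,,,,[,]@@@@@,…
k=14  q2 h=16  …,,,,,@[@]@@@@,,…
k=15  q2 h=15  …,,,,,,[@]@@@@@,…
k=16  q2 h=14  …,,,,,,[,]@@@@@@…
k=17  q2 h=15  …,,,,,@[@]@@@@@,…
k=18  q2 h=14  …,,,,,,[@]@@@@@@…

1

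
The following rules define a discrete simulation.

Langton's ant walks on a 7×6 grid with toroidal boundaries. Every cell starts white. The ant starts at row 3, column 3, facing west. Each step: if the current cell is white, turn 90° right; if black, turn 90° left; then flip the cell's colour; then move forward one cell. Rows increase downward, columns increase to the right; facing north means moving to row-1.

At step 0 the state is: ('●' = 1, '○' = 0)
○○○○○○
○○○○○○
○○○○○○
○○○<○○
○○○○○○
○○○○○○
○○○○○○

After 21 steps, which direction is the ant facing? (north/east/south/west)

0) ○○○○○○
○○○○○○
○○○○○○
○○○<○○
○○○○○○
○○○○○○
○○○○○○
1) ○○○○○○
○○○○○○
○○○^○○
○○○●○○
○○○○○○
○○○○○○
○○○○○○
2) ○○○○○○
○○○○○○
○○○●>○
○○○●○○
○○○○○○
○○○○○○
○○○○○○
3) ○○○○○○
○○○○○○
○○○●●○
○○○●v○
○○○○○○
○○○○○○
○○○○○○
4) ○○○○○○
○○○○○○
○○○●●○
○○○<●○
○○○○○○
○○○○○○
○○○○○○
5) ○○○○○○
○○○○○○
○○○●●○
○○○○●○
○○○v○○
○○○○○○
○○○○○○
6) ○○○○○○
○○○○○○
○○○●●○
○○○○●○
○○<●○○
○○○○○○
○○○○○○
7) ○○○○○○
○○○○○○
○○○●●○
○○^○●○
○○●●○○
○○○○○○
○○○○○○
8) ○○○○○○
○○○○○○
○○○●●○
○○●>●○
○○●●○○
○○○○○○
○○○○○○
9) ○○○○○○
○○○○○○
○○○●●○
○○●●●○
○○●v○○
○○○○○○
○○○○○○
10) ○○○○○○
○○○○○○
○○○●●○
○○●●●○
○○●○>○
○○○○○○
○○○○○○
11) ○○○○○○
○○○○○○
○○○●●○
○○●●●○
○○●○●○
○○○○v○
○○○○○○
12) ○○○○○○
○○○○○○
○○○●●○
○○●●●○
○○●○●○
○○○<●○
○○○○○○
13) ○○○○○○
○○○○○○
○○○●●○
○○●●●○
○○●^●○
○○○●●○
○○○○○○
14) ○○○○○○
○○○○○○
○○○●●○
○○●●●○
○○●●>○
○○○●●○
○○○○○○
15) ○○○○○○
○○○○○○
○○○●●○
○○●●^○
○○●●○○
○○○●●○
○○○○○○
16) ○○○○○○
○○○○○○
○○○●●○
○○●<○○
○○●●○○
○○○●●○
○○○○○○
17) ○○○○○○
○○○○○○
○○○●●○
○○●○○○
○○●v○○
○○○●●○
○○○○○○
18) ○○○○○○
○○○○○○
○○○●●○
○○●○○○
○○●○>○
○○○●●○
○○○○○○
19) ○○○○○○
○○○○○○
○○○●●○
○○●○○○
○○●○●○
○○○●v○
○○○○○○
20) ○○○○○○
○○○○○○
○○○●●○
○○●○○○
○○●○●○
○○○●○>
○○○○○○
21) ○○○○○○
○○○○○○
○○○●●○
○○●○○○
○○●○●○
○○○●○●
○○○○○v

south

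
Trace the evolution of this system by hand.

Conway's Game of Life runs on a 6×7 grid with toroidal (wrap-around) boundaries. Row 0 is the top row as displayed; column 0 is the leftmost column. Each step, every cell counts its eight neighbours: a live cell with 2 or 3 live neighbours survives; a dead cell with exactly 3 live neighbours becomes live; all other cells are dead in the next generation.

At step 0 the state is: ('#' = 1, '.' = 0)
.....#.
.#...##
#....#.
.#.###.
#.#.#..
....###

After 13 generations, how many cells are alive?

t=0: .....#.
.#...##
#....#.
.#.###.
#.#.#..
....###
t=1: #......
#...##.
###....
####.#.
###....
...##.#
t=2: #..#...
#......
.....#.
...#...
.....#.
..##..#
t=3: ####..#
......#
.......
....#..
..###..
..###.#
t=4: .#..#.#
.##...#
.......
....#..
..#....
......#
t=5: .##...#
.##..#.
.......
.......
.......
#....#.
t=6: ..#..##
###....
.......
.......
.......
##....#
t=7: ..#..#.
###...#
.#.....
.......
#......
##...##
t=8: ..#..#.
#.#...#
.##....
.......
##.....
##...#.
t=9: ..#..#.
#.##..#
###....
#.#....
##....#
#.#....
t=10: #.#....
#..#..#
.......
..#....
..#...#
#.#....
t=11: #.##...
##....#
.......
.......
..##...
#.##..#
t=12: ...#...
###...#
#......
.......
.###...
#...#.#
t=13: ..##.#.
###...#
#.....#
.##....
####...
##..#..

18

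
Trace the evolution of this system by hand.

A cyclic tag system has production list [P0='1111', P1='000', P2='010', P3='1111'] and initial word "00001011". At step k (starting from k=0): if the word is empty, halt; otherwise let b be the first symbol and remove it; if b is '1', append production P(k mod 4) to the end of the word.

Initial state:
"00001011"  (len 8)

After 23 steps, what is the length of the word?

gen 0: "00001011"  (len 8)
gen 1: "0001011"  (len 7)
gen 2: "001011"  (len 6)
gen 3: "01011"  (len 5)
gen 4: "1011"  (len 4)
gen 5: "0111111"  (len 7)
gen 6: "111111"  (len 6)
gen 7: "11111010"  (len 8)
gen 8: "11110101111"  (len 11)
gen 9: "11101011111111"  (len 14)
gen 10: "1101011111111000"  (len 16)
gen 11: "101011111111000010"  (len 18)
gen 12: "010111111110000101111"  (len 21)
gen 13: "10111111110000101111"  (len 20)
gen 14: "0111111110000101111000"  (len 22)
gen 15: "111111110000101111000"  (len 21)
gen 16: "111111100001011110001111"  (len 24)
gen 17: "111111000010111100011111111"  (len 27)
gen 18: "11111000010111100011111111000"  (len 29)
gen 19: "1111000010111100011111111000010"  (len 31)
gen 20: "1110000101111000111111110000101111"  (len 34)
gen 21: "1100001011110001111111100001011111111"  (len 37)
gen 22: "100001011110001111111100001011111111000"  (len 39)
gen 23: "00001011110001111111100001011111111000010"  (len 41)

41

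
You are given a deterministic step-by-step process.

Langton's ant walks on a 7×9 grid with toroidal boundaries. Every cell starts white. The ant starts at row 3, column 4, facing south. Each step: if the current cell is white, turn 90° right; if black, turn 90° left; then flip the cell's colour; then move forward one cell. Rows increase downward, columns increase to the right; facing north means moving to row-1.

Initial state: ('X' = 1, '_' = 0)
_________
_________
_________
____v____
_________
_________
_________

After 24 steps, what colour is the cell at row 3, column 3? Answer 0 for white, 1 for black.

k=0  _________
_________
_________
____v____
_________
_________
_________
k=1  _________
_________
_________
___<X____
_________
_________
_________
k=2  _________
_________
___^_____
___XX____
_________
_________
_________
k=3  _________
_________
___X>____
___XX____
_________
_________
_________
k=4  _________
_________
___XX____
___Xv____
_________
_________
_________
k=5  _________
_________
___XX____
___X_>___
_________
_________
_________
k=6  _________
_________
___XX____
___X_X___
_____v___
_________
_________
k=7  _________
_________
___XX____
___X_X___
____<X___
_________
_________
k=8  _________
_________
___XX____
___X^X___
____XX___
_________
_________
k=9  _________
_________
___XX____
___XX>___
____XX___
_________
_________
k=10  _________
_________
___XX^___
___XX____
____XX___
_________
_________
k=11  _________
_________
___XXX>__
___XX____
____XX___
_________
_________
k=12  _________
_________
___XXXX__
___XX_v__
____XX___
_________
_________
k=13  _________
_________
___XXXX__
___XX<X__
____XX___
_________
_________
k=14  _________
_________
___XX^X__
___XXXX__
____XX___
_________
_________
k=15  _________
_________
___X<_X__
___XXXX__
____XX___
_________
_________
k=16  _________
_________
___X__X__
___XvXX__
____XX___
_________
_________
k=17  _________
_________
___X__X__
___X_>X__
____XX___
_________
_________
k=18  _________
_________
___X_^X__
___X__X__
____XX___
_________
_________
k=19  _________
_________
___X_X>__
___X__X__
____XX___
_________
_________
k=20  _________
______^__
___X_X___
___X__X__
____XX___
_________
_________
k=21  _________
______X>_
___X_X___
___X__X__
____XX___
_________
_________
k=22  _________
______XX_
___X_X_v_
___X__X__
____XX___
_________
_________
k=23  _________
______XX_
___X_X<X_
___X__X__
____XX___
_________
_________
k=24  _________
______^X_
___X_XXX_
___X__X__
____XX___
_________
_________

1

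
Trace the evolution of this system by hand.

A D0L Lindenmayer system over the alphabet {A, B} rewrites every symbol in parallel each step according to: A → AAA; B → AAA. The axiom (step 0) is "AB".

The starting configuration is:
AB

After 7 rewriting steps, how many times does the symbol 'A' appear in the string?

4374

t=0: AB
t=1: AAAAAA
t=2: AAAAAAAAAAAAAAAAAA
t=3: AAAAAAAAAAAAAAAAAAAAAAAAAAAAAAAAAAAAAAAAAAAAAAAAAAAAAA
t=4: AAAAAAAAAAAAAAAAAAAAAAAAAAAAAAAAAAAAAAAAAAAAAAAAAAAAAAAAAA…AAAAAAAAAAAAAAAAAAAAAAAAAAAAAAAAAAAAAAAAAAAAAAAAAAAAAAAAAA  (len 162)
t=5: AAAAAAAAAAAAAAAAAAAAAAAAAAAAAAAAAAAAAAAAAAAAAAAAAAAAAAAAAA…AAAAAAAAAAAAAAAAAAAAAAAAAAAAAAAAAAAAAAAAAAAAAAAAAAAAAAAAAA  (len 486)
t=6: AAAAAAAAAAAAAAAAAAAAAAAAAAAAAAAAAAAAAAAAAAAAAAAAAAAAAAAAAA…AAAAAAAAAAAAAAAAAAAAAAAAAAAAAAAAAAAAAAAAAAAAAAAAAAAAAAAAAA  (len 1458)
t=7: AAAAAAAAAAAAAAAAAAAAAAAAAAAAAAAAAAAAAAAAAAAAAAAAAAAAAAAAAA…AAAAAAAAAAAAAAAAAAAAAAAAAAAAAAAAAAAAAAAAAAAAAAAAAAAAAAAAAA  (len 4374)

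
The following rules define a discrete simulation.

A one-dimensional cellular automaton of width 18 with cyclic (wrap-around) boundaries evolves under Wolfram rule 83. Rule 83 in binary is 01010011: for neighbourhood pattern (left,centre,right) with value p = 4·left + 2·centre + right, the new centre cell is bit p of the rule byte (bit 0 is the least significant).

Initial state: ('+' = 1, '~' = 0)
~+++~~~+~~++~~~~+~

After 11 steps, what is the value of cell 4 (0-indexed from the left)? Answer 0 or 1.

k=0  ~+++~~~+~~++~~~~+~
k=1  +~~++++~++~+++++~+
k=2  +++~~~+~~+~~~~~+~~
k=3  ~~++++~++~+++++~++
k=4  ++~~~+~~+~~~~~+~~+
k=5  ~++++~++~+++++~++~
k=6  +~~~+~~+~~~~~+~~++
k=7  ++++~++~+++++~++~~
k=8  ~~~+~~+~~~~~+~~+++
k=9  +++~++~+++++~++~~+
k=10  ~~+~~+~~~~~+~~+++~
k=11  ++~++~+++++~++~~++

1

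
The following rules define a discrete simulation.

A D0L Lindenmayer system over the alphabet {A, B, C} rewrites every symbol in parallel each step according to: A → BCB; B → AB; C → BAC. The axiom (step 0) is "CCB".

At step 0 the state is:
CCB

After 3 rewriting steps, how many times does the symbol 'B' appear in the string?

step 0: CCB
step 1: BACBACAB
step 2: ABBCBBACABBCBBACBCBAB
step 3: BCBABABBACABABBCBBACBCBABABBACABABBCBBACABBACABBCBAB

26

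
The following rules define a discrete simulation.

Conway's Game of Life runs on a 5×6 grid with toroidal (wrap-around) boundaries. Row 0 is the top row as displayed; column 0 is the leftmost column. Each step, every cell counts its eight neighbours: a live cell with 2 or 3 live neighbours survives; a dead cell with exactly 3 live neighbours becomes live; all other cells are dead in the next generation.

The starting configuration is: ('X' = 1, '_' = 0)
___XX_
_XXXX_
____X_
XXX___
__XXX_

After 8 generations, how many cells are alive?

0) ___XX_
_XXXX_
____X_
XXX___
__XXX_
1) _X___X
__X__X
X___XX
_XX_XX
____XX
2) _____X
_X____
__X___
_X____
_XXX__
3) XX____
______
_XX___
_X_X__
XXX___
4) X_X___
X_X___
_XX___
___X__
______
5) ______
X_XX__
_XXX__
__X___
______
6) ______
___X__
______
_XXX__
______
7) ______
______
___X__
__X___
__X___
8) ______
______
______
__XX__
______

2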